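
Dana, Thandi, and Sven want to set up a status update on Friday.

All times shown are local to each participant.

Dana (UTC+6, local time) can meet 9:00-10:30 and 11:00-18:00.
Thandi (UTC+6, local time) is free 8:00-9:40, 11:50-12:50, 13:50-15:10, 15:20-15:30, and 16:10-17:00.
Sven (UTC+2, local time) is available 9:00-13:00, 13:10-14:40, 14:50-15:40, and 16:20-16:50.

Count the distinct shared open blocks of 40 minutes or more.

Dana → UTC: 03:00–04:30, 05:00–12:00.
Thandi → UTC: 02:00–03:40, 05:50–06:50, 07:50–09:10, 09:20–09:30, 10:10–11:00.
Sven → UTC: 07:00–11:00, 11:10–12:40, 12:50–13:40, 14:20–14:50.
Dana ∩ Thandi: 03:00–03:40, 05:50–06:50, 07:50–09:10, 09:20–09:30, 10:10–11:00.
Dana ∩ Thandi ∩ Sven: 07:50–09:10, 09:20–09:30, 10:10–11:00.
Windows ≥ 40 min: 07:50–09:10, 10:10–11:00.
That's 2 windows.

2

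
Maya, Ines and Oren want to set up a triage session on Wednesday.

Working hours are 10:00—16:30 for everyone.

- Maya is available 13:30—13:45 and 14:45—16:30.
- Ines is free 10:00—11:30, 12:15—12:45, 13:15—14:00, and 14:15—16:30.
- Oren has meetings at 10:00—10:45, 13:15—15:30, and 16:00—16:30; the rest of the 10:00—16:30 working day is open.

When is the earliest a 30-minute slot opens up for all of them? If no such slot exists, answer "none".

Oren free within 10:00–16:30: 10:45–13:15, 15:30–16:00.
Maya ∩ Ines: 13:30–13:45, 14:45–16:30.
Maya ∩ Ines ∩ Oren: 15:30–16:00.
Windows ≥ 30 min: 15:30–16:00.
Earliest such window starts at 15:30.

15:30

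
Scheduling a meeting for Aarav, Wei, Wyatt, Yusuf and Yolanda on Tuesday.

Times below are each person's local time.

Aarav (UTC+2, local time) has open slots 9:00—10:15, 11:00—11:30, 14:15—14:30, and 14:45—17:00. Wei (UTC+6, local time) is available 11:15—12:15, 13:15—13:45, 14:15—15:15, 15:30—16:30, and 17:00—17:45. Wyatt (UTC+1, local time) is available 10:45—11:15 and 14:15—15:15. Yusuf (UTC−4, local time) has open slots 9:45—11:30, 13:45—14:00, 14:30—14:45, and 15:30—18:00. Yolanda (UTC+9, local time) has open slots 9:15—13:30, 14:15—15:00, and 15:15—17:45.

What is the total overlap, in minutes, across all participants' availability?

0 minutes

Aarav → UTC: 07:00–08:15, 09:00–09:30, 12:15–12:30, 12:45–15:00.
Wei → UTC: 05:15–06:15, 07:15–07:45, 08:15–09:15, 09:30–10:30, 11:00–11:45.
Wyatt → UTC: 09:45–10:15, 13:15–14:15.
Yusuf → UTC: 13:45–15:30, 17:45–18:00, 18:30–18:45, 19:30–22:00.
Yolanda → UTC: 00:15–04:30, 05:15–06:00, 06:15–08:45.
Aarav ∩ Wei: 07:15–07:45, 09:00–09:15.
Aarav ∩ Wei ∩ Wyatt: (none).
Aarav ∩ Wei ∩ Wyatt ∩ Yusuf: (none).
Aarav ∩ Wei ∩ Wyatt ∩ Yusuf ∩ Yolanda: (none).
Total common minutes: 0.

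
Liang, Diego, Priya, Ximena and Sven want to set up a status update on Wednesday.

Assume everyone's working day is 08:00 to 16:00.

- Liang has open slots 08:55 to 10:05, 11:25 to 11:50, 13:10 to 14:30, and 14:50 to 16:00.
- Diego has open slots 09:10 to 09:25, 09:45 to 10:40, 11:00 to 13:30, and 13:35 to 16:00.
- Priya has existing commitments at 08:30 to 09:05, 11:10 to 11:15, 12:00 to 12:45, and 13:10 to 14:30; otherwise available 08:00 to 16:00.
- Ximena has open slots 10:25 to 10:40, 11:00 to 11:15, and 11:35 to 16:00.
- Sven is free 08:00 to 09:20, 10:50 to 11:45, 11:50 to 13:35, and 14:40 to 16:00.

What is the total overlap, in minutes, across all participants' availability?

80 minutes

Priya free within 08:00–16:00: 08:00–08:30, 09:05–11:10, 11:15–12:00, 12:45–13:10, 14:30–16:00.
Liang ∩ Diego: 09:10–09:25, 09:45–10:05, 11:25–11:50, 13:10–13:30, 13:35–14:30, 14:50–16:00.
Liang ∩ Diego ∩ Priya: 09:10–09:25, 09:45–10:05, 11:25–11:50, 14:50–16:00.
Liang ∩ Diego ∩ Priya ∩ Ximena: 11:35–11:50, 14:50–16:00.
Liang ∩ Diego ∩ Priya ∩ Ximena ∩ Sven: 11:35–11:45, 14:50–16:00.
Total common minutes: 10 + 70 = 80.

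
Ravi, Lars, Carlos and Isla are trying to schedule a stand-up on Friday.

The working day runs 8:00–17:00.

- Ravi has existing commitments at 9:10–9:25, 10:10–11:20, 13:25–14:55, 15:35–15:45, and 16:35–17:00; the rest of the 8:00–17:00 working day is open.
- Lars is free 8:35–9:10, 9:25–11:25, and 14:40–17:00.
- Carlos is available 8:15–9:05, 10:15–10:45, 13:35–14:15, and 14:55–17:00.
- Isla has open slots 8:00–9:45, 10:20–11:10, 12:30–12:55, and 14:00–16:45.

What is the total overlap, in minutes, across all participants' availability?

Ravi free within 08:00–17:00: 08:00–09:10, 09:25–10:10, 11:20–13:25, 14:55–15:35, 15:45–16:35.
Ravi ∩ Lars: 08:35–09:10, 09:25–10:10, 11:20–11:25, 14:55–15:35, 15:45–16:35.
Ravi ∩ Lars ∩ Carlos: 08:35–09:05, 14:55–15:35, 15:45–16:35.
Ravi ∩ Lars ∩ Carlos ∩ Isla: 08:35–09:05, 14:55–15:35, 15:45–16:35.
Total common minutes: 30 + 40 + 50 = 120.

120 minutes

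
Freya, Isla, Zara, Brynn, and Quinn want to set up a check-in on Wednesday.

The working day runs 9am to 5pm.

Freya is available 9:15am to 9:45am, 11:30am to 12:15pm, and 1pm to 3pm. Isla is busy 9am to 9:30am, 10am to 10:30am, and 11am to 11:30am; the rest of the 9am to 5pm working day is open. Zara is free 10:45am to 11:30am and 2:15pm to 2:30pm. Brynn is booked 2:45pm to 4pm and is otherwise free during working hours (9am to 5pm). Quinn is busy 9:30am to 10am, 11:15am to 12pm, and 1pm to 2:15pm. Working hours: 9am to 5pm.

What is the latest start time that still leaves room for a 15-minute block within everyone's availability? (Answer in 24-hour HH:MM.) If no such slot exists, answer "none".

14:15

Isla free within 09:00–17:00: 09:30–10:00, 10:30–11:00, 11:30–17:00.
Brynn free within 09:00–17:00: 09:00–14:45, 16:00–17:00.
Quinn free within 09:00–17:00: 09:00–09:30, 10:00–11:15, 12:00–13:00, 14:15–17:00.
Freya ∩ Isla: 09:30–09:45, 11:30–12:15, 13:00–15:00.
Freya ∩ Isla ∩ Zara: 14:15–14:30.
Freya ∩ Isla ∩ Zara ∩ Brynn: 14:15–14:30.
Freya ∩ Isla ∩ Zara ∩ Brynn ∩ Quinn: 14:15–14:30.
Windows ≥ 15 min: 14:15–14:30.
Latest start in the last window 14:15–14:30 is 14:30 − 15 min = 14:15.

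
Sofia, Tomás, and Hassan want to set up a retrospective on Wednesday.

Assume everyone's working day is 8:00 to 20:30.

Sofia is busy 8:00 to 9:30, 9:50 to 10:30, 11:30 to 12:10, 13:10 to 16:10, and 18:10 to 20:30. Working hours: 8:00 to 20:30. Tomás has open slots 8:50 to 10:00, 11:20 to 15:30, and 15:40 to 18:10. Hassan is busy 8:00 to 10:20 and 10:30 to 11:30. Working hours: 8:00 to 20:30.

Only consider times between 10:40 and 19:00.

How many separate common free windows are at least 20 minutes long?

Sofia free within 08:00–20:30: 09:30–09:50, 10:30–11:30, 12:10–13:10, 16:10–18:10.
Hassan free within 08:00–20:30: 10:20–10:30, 11:30–20:30.
Sofia ∩ Tomás: 09:30–09:50, 11:20–11:30, 12:10–13:10, 16:10–18:10.
Sofia ∩ Tomás ∩ Hassan: 12:10–13:10, 16:10–18:10.
Restricted to 10:40–19:00: 12:10–13:10, 16:10–18:10.
Windows ≥ 20 min: 12:10–13:10, 16:10–18:10.
That's 2 windows.

2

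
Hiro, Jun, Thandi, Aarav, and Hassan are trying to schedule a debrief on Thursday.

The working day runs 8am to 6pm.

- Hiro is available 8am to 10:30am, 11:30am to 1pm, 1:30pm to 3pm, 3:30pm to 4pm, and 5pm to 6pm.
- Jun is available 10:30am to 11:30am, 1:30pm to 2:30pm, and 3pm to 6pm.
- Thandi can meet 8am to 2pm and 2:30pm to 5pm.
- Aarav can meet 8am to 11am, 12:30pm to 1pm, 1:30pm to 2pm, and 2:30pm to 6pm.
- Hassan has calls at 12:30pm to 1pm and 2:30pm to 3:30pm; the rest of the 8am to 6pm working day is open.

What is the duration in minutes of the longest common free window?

30 minutes

Hassan free within 08:00–18:00: 08:00–12:30, 13:00–14:30, 15:30–18:00.
Hiro ∩ Jun: 13:30–14:30, 15:30–16:00, 17:00–18:00.
Hiro ∩ Jun ∩ Thandi: 13:30–14:00, 15:30–16:00.
Hiro ∩ Jun ∩ Thandi ∩ Aarav: 13:30–14:00, 15:30–16:00.
Hiro ∩ Jun ∩ Thandi ∩ Aarav ∩ Hassan: 13:30–14:00, 15:30–16:00.
Common window lengths: 30, 30 min; longest is 30.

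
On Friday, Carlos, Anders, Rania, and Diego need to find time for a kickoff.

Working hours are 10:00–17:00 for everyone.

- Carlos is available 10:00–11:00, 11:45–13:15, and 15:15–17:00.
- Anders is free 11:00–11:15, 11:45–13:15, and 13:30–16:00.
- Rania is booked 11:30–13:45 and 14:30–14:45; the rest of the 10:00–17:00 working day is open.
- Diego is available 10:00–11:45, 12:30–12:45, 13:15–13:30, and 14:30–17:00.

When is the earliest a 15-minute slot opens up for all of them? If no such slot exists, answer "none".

Rania free within 10:00–17:00: 10:00–11:30, 13:45–14:30, 14:45–17:00.
Carlos ∩ Anders: 11:45–13:15, 15:15–16:00.
Carlos ∩ Anders ∩ Rania: 15:15–16:00.
Carlos ∩ Anders ∩ Rania ∩ Diego: 15:15–16:00.
Windows ≥ 15 min: 15:15–16:00.
Earliest such window starts at 15:15.

15:15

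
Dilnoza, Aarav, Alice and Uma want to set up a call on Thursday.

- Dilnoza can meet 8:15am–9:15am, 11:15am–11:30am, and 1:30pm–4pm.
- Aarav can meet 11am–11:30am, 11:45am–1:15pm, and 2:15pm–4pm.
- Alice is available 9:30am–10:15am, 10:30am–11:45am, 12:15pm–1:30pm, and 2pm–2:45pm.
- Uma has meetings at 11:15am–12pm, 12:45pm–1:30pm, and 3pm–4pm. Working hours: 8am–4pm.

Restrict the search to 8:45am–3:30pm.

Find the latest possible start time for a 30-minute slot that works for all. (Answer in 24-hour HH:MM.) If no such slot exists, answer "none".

14:15

Uma free within 08:00–16:00: 08:00–11:15, 12:00–12:45, 13:30–15:00.
Dilnoza ∩ Aarav: 11:15–11:30, 14:15–16:00.
Dilnoza ∩ Aarav ∩ Alice: 11:15–11:30, 14:15–14:45.
Dilnoza ∩ Aarav ∩ Alice ∩ Uma: 14:15–14:45.
Restricted to 08:45–15:30: 14:15–14:45.
Windows ≥ 30 min: 14:15–14:45.
Latest start in the last window 14:15–14:45 is 14:45 − 30 min = 14:15.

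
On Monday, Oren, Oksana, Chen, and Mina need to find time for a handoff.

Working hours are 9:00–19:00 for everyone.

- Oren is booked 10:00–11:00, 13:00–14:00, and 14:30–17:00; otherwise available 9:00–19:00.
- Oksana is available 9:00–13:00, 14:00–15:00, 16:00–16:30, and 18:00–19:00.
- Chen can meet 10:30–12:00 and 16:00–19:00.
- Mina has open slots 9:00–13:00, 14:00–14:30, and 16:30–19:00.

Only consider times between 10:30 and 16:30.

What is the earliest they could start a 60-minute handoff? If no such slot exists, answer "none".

11:00

Oren free within 09:00–19:00: 09:00–10:00, 11:00–13:00, 14:00–14:30, 17:00–19:00.
Oren ∩ Oksana: 09:00–10:00, 11:00–13:00, 14:00–14:30, 18:00–19:00.
Oren ∩ Oksana ∩ Chen: 11:00–12:00, 18:00–19:00.
Oren ∩ Oksana ∩ Chen ∩ Mina: 11:00–12:00, 18:00–19:00.
Restricted to 10:30–16:30: 11:00–12:00.
Windows ≥ 60 min: 11:00–12:00.
Earliest such window starts at 11:00.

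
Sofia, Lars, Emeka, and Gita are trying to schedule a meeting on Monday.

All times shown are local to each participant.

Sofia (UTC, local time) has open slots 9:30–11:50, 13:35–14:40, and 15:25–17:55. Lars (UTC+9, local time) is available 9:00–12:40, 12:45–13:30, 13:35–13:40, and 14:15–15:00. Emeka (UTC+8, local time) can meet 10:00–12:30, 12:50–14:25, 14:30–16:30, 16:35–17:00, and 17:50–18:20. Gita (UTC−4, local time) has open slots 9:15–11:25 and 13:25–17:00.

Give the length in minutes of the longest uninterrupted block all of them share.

Sofia → UTC: 09:30–11:50, 13:35–14:40, 15:25–17:55.
Lars → UTC: 00:00–03:40, 03:45–04:30, 04:35–04:40, 05:15–06:00.
Emeka → UTC: 02:00–04:30, 04:50–06:25, 06:30–08:30, 08:35–09:00, 09:50–10:20.
Gita → UTC: 13:15–15:25, 17:25–21:00.
Sofia ∩ Lars: (none).
Sofia ∩ Lars ∩ Emeka: (none).
Sofia ∩ Lars ∩ Emeka ∩ Gita: (none).
No common window.

0 minutes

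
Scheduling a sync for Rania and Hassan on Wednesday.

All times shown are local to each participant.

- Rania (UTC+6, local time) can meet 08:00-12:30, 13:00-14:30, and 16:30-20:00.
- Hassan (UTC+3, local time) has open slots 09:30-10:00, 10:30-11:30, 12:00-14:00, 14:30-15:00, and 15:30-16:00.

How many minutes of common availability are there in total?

Rania → UTC: 02:00–06:30, 07:00–08:30, 10:30–14:00.
Hassan → UTC: 06:30–07:00, 07:30–08:30, 09:00–11:00, 11:30–12:00, 12:30–13:00.
Rania ∩ Hassan: 07:30–08:30, 10:30–11:00, 11:30–12:00, 12:30–13:00.
Total common minutes: 60 + 30 + 30 + 30 = 150.

150 minutes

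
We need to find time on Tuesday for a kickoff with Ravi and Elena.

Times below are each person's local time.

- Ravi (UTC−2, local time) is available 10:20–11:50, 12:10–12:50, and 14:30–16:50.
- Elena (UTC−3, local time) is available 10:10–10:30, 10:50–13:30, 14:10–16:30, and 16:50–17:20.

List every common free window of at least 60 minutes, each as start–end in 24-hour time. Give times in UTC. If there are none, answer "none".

Ravi → UTC: 12:20–13:50, 14:10–14:50, 16:30–18:50.
Elena → UTC: 13:10–13:30, 13:50–16:30, 17:10–19:30, 19:50–20:20.
Ravi ∩ Elena: 13:10–13:30, 14:10–14:50, 17:10–18:50.
Windows ≥ 60 min: 17:10–18:50.

17:10–18:50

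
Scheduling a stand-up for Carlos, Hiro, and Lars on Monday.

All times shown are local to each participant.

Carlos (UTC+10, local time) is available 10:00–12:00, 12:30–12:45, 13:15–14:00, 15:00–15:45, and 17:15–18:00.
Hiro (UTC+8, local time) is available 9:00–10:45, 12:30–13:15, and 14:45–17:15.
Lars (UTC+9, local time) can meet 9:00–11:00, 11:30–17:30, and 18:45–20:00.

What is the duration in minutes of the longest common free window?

Carlos → UTC: 00:00–02:00, 02:30–02:45, 03:15–04:00, 05:00–05:45, 07:15–08:00.
Hiro → UTC: 01:00–02:45, 04:30–05:15, 06:45–09:15.
Lars → UTC: 00:00–02:00, 02:30–08:30, 09:45–11:00.
Carlos ∩ Hiro: 01:00–02:00, 02:30–02:45, 05:00–05:15, 07:15–08:00.
Carlos ∩ Hiro ∩ Lars: 01:00–02:00, 02:30–02:45, 05:00–05:15, 07:15–08:00.
Common window lengths: 60, 15, 15, 45 min; longest is 60.

60 minutes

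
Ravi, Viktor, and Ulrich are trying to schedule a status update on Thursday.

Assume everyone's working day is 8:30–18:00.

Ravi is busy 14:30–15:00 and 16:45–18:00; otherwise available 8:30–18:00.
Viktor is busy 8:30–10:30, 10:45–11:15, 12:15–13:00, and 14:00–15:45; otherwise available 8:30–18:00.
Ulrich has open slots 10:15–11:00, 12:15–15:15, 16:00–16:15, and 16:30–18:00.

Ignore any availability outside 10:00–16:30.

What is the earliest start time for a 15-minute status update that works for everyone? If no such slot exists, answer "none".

10:30

Ravi free within 08:30–18:00: 08:30–14:30, 15:00–16:45.
Viktor free within 08:30–18:00: 10:30–10:45, 11:15–12:15, 13:00–14:00, 15:45–18:00.
Ravi ∩ Viktor: 10:30–10:45, 11:15–12:15, 13:00–14:00, 15:45–16:45.
Ravi ∩ Viktor ∩ Ulrich: 10:30–10:45, 13:00–14:00, 16:00–16:15, 16:30–16:45.
Restricted to 10:00–16:30: 10:30–10:45, 13:00–14:00, 16:00–16:15.
Windows ≥ 15 min: 10:30–10:45, 13:00–14:00, 16:00–16:15.
Earliest such window starts at 10:30.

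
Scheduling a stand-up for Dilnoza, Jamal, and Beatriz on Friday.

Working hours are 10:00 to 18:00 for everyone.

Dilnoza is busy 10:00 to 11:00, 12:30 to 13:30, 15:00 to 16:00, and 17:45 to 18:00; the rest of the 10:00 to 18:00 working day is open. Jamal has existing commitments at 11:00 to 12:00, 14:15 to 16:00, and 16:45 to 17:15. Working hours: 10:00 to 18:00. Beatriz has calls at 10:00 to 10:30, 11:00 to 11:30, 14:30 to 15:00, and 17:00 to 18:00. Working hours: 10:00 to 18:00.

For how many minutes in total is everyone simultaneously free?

Dilnoza free within 10:00–18:00: 11:00–12:30, 13:30–15:00, 16:00–17:45.
Jamal free within 10:00–18:00: 10:00–11:00, 12:00–14:15, 16:00–16:45, 17:15–18:00.
Beatriz free within 10:00–18:00: 10:30–11:00, 11:30–14:30, 15:00–17:00.
Dilnoza ∩ Jamal: 12:00–12:30, 13:30–14:15, 16:00–16:45, 17:15–17:45.
Dilnoza ∩ Jamal ∩ Beatriz: 12:00–12:30, 13:30–14:15, 16:00–16:45.
Total common minutes: 30 + 45 + 45 = 120.

120 minutes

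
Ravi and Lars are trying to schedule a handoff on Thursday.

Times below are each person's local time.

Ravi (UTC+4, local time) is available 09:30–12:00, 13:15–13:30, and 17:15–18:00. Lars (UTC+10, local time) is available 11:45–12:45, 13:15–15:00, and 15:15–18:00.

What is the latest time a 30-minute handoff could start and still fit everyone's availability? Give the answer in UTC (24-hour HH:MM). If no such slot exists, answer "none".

07:30

Ravi → UTC: 05:30–08:00, 09:15–09:30, 13:15–14:00.
Lars → UTC: 01:45–02:45, 03:15–05:00, 05:15–08:00.
Ravi ∩ Lars: 05:30–08:00.
Windows ≥ 30 min: 05:30–08:00.
Latest start in the last window 05:30–08:00 is 08:00 − 30 min = 07:30.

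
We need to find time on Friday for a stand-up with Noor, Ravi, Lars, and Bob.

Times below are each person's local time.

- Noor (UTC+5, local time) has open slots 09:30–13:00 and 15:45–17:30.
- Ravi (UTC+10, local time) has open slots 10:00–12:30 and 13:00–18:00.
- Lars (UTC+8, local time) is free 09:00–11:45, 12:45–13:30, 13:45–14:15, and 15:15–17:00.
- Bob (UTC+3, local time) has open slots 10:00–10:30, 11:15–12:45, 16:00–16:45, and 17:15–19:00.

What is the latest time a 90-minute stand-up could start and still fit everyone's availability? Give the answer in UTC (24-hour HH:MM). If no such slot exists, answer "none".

none

Noor → UTC: 04:30–08:00, 10:45–12:30.
Ravi → UTC: 00:00–02:30, 03:00–08:00.
Lars → UTC: 01:00–03:45, 04:45–05:30, 05:45–06:15, 07:15–09:00.
Bob → UTC: 07:00–07:30, 08:15–09:45, 13:00–13:45, 14:15–16:00.
Noor ∩ Ravi: 04:30–08:00.
Noor ∩ Ravi ∩ Lars: 04:45–05:30, 05:45–06:15, 07:15–08:00.
Noor ∩ Ravi ∩ Lars ∩ Bob: 07:15–07:30.
Windows ≥ 90 min: (none).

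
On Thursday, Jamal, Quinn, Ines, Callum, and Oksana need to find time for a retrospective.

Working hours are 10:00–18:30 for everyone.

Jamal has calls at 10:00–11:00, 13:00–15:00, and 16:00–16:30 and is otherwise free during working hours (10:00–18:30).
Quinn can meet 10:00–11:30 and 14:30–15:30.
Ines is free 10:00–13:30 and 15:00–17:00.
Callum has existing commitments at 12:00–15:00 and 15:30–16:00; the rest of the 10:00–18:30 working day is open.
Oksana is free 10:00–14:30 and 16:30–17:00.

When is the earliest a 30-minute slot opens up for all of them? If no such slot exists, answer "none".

Jamal free within 10:00–18:30: 11:00–13:00, 15:00–16:00, 16:30–18:30.
Callum free within 10:00–18:30: 10:00–12:00, 15:00–15:30, 16:00–18:30.
Jamal ∩ Quinn: 11:00–11:30, 15:00–15:30.
Jamal ∩ Quinn ∩ Ines: 11:00–11:30, 15:00–15:30.
Jamal ∩ Quinn ∩ Ines ∩ Callum: 11:00–11:30, 15:00–15:30.
Jamal ∩ Quinn ∩ Ines ∩ Callum ∩ Oksana: 11:00–11:30.
Windows ≥ 30 min: 11:00–11:30.
Earliest such window starts at 11:00.

11:00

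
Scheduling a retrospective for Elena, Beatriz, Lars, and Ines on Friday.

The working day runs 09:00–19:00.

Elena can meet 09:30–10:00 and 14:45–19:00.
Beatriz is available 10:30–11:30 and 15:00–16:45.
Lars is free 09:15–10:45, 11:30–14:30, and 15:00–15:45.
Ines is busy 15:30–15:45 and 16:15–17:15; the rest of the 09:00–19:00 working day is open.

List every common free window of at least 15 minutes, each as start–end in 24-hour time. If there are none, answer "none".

Ines free within 09:00–19:00: 09:00–15:30, 15:45–16:15, 17:15–19:00.
Elena ∩ Beatriz: 15:00–16:45.
Elena ∩ Beatriz ∩ Lars: 15:00–15:45.
Elena ∩ Beatriz ∩ Lars ∩ Ines: 15:00–15:30.
Windows ≥ 15 min: 15:00–15:30.

15:00–15:30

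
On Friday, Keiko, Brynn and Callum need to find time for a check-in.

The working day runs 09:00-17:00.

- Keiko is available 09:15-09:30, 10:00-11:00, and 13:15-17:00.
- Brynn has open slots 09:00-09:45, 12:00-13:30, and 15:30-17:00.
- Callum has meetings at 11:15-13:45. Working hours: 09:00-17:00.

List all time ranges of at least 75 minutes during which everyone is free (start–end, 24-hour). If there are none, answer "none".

15:30–17:00

Callum free within 09:00–17:00: 09:00–11:15, 13:45–17:00.
Keiko ∩ Brynn: 09:15–09:30, 13:15–13:30, 15:30–17:00.
Keiko ∩ Brynn ∩ Callum: 09:15–09:30, 15:30–17:00.
Windows ≥ 75 min: 15:30–17:00.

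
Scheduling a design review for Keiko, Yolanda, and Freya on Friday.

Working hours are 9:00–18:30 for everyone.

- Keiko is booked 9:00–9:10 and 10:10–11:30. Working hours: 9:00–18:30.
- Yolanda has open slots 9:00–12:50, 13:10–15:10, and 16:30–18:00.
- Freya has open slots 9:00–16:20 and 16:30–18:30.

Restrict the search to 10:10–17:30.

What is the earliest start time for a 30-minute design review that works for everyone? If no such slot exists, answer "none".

Keiko free within 09:00–18:30: 09:10–10:10, 11:30–18:30.
Keiko ∩ Yolanda: 09:10–10:10, 11:30–12:50, 13:10–15:10, 16:30–18:00.
Keiko ∩ Yolanda ∩ Freya: 09:10–10:10, 11:30–12:50, 13:10–15:10, 16:30–18:00.
Restricted to 10:10–17:30: 11:30–12:50, 13:10–15:10, 16:30–17:30.
Windows ≥ 30 min: 11:30–12:50, 13:10–15:10, 16:30–17:30.
Earliest such window starts at 11:30.

11:30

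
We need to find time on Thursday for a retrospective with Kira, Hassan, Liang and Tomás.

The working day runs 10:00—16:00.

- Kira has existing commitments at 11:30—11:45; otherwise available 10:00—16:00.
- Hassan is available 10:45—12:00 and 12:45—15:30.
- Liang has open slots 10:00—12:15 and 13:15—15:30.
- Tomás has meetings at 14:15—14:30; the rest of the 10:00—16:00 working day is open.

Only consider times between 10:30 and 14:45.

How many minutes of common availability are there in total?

135 minutes

Kira free within 10:00–16:00: 10:00–11:30, 11:45–16:00.
Tomás free within 10:00–16:00: 10:00–14:15, 14:30–16:00.
Kira ∩ Hassan: 10:45–11:30, 11:45–12:00, 12:45–15:30.
Kira ∩ Hassan ∩ Liang: 10:45–11:30, 11:45–12:00, 13:15–15:30.
Kira ∩ Hassan ∩ Liang ∩ Tomás: 10:45–11:30, 11:45–12:00, 13:15–14:15, 14:30–15:30.
Restricted to 10:30–14:45: 10:45–11:30, 11:45–12:00, 13:15–14:15, 14:30–14:45.
Total common minutes: 45 + 15 + 60 + 15 = 135.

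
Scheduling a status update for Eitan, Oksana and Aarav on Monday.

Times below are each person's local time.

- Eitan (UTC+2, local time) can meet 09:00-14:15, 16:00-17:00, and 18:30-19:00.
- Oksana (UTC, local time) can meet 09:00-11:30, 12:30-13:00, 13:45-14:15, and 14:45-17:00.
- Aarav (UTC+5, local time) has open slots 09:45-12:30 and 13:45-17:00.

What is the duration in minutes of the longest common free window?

Eitan → UTC: 07:00–12:15, 14:00–15:00, 16:30–17:00.
Oksana → UTC: 09:00–11:30, 12:30–13:00, 13:45–14:15, 14:45–17:00.
Aarav → UTC: 04:45–07:30, 08:45–12:00.
Eitan ∩ Oksana: 09:00–11:30, 14:00–14:15, 14:45–15:00, 16:30–17:00.
Eitan ∩ Oksana ∩ Aarav: 09:00–11:30.
Single common window of 150 minutes.

150 minutes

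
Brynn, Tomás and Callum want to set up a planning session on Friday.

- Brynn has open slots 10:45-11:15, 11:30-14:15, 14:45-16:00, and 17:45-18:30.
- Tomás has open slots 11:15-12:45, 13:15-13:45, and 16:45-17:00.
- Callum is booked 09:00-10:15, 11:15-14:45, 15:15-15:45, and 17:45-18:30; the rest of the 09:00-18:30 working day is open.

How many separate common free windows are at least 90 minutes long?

0

Callum free within 09:00–18:30: 10:15–11:15, 14:45–15:15, 15:45–17:45.
Brynn ∩ Tomás: 11:30–12:45, 13:15–13:45.
Brynn ∩ Tomás ∩ Callum: (none).
Windows ≥ 90 min: (none).
That's 0 windows.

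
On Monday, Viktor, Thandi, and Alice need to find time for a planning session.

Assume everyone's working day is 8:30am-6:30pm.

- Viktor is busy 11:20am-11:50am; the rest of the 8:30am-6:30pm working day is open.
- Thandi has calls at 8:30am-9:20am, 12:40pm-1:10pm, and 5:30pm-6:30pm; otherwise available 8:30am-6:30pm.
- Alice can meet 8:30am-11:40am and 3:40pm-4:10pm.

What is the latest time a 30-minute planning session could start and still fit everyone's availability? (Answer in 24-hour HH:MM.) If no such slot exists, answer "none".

Viktor free within 08:30–18:30: 08:30–11:20, 11:50–18:30.
Thandi free within 08:30–18:30: 09:20–12:40, 13:10–17:30.
Viktor ∩ Thandi: 09:20–11:20, 11:50–12:40, 13:10–17:30.
Viktor ∩ Thandi ∩ Alice: 09:20–11:20, 15:40–16:10.
Windows ≥ 30 min: 09:20–11:20, 15:40–16:10.
Latest start in the last window 15:40–16:10 is 16:10 − 30 min = 15:40.

15:40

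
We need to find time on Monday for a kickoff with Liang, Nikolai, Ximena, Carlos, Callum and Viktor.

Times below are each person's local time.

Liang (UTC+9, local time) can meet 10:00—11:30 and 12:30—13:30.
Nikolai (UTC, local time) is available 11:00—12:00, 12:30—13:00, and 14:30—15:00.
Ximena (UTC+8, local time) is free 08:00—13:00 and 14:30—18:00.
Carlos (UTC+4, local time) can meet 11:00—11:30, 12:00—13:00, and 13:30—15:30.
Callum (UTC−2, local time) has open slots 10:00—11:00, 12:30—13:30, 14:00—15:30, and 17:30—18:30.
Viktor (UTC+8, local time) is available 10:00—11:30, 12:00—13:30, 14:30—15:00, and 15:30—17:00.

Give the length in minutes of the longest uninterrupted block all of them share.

Liang → UTC: 01:00–02:30, 03:30–04:30.
Nikolai → UTC: 11:00–12:00, 12:30–13:00, 14:30–15:00.
Ximena → UTC: 00:00–05:00, 06:30–10:00.
Carlos → UTC: 07:00–07:30, 08:00–09:00, 09:30–11:30.
Callum → UTC: 12:00–13:00, 14:30–15:30, 16:00–17:30, 19:30–20:30.
Viktor → UTC: 02:00–03:30, 04:00–05:30, 06:30–07:00, 07:30–09:00.
Liang ∩ Nikolai: (none).
Liang ∩ Nikolai ∩ Ximena: (none).
Liang ∩ Nikolai ∩ Ximena ∩ Carlos: (none).
Liang ∩ Nikolai ∩ Ximena ∩ Carlos ∩ Callum: (none).
Liang ∩ Nikolai ∩ Ximena ∩ Carlos ∩ Callum ∩ Viktor: (none).
No common window.

0 minutes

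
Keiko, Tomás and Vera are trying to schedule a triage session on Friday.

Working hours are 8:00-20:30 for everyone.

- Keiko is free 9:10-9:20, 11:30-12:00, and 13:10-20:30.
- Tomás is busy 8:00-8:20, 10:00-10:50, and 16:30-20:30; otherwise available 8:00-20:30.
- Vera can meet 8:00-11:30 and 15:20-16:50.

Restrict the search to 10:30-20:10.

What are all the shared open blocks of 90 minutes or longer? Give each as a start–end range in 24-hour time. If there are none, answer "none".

none

Tomás free within 08:00–20:30: 08:20–10:00, 10:50–16:30.
Keiko ∩ Tomás: 09:10–09:20, 11:30–12:00, 13:10–16:30.
Keiko ∩ Tomás ∩ Vera: 09:10–09:20, 15:20–16:30.
Restricted to 10:30–20:10: 15:20–16:30.
Windows ≥ 90 min: (none).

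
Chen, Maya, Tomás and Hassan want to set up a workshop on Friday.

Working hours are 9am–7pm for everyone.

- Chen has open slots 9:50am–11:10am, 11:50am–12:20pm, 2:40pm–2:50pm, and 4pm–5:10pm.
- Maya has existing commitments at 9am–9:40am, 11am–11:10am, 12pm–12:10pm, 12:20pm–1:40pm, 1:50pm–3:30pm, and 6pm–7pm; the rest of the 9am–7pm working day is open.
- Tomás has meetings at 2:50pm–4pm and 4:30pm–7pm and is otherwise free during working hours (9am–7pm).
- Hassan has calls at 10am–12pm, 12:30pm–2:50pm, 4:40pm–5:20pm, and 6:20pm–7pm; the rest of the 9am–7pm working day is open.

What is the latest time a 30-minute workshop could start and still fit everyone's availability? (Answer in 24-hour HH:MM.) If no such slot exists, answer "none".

16:00

Maya free within 09:00–19:00: 09:40–11:00, 11:10–12:00, 12:10–12:20, 13:40–13:50, 15:30–18:00.
Tomás free within 09:00–19:00: 09:00–14:50, 16:00–16:30.
Hassan free within 09:00–19:00: 09:00–10:00, 12:00–12:30, 14:50–16:40, 17:20–18:20.
Chen ∩ Maya: 09:50–11:00, 11:50–12:00, 12:10–12:20, 16:00–17:10.
Chen ∩ Maya ∩ Tomás: 09:50–11:00, 11:50–12:00, 12:10–12:20, 16:00–16:30.
Chen ∩ Maya ∩ Tomás ∩ Hassan: 09:50–10:00, 12:10–12:20, 16:00–16:30.
Windows ≥ 30 min: 16:00–16:30.
Latest start in the last window 16:00–16:30 is 16:30 − 30 min = 16:00.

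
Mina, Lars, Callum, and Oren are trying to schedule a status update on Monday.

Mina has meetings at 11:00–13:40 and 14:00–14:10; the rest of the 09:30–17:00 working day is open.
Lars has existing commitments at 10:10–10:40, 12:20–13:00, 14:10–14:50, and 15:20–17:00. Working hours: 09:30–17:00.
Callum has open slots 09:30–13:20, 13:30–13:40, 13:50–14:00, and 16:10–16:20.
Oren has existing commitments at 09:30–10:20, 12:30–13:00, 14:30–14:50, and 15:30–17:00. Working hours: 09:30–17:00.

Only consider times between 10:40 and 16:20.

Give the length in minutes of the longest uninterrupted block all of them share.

Mina free within 09:30–17:00: 09:30–11:00, 13:40–14:00, 14:10–17:00.
Lars free within 09:30–17:00: 09:30–10:10, 10:40–12:20, 13:00–14:10, 14:50–15:20.
Oren free within 09:30–17:00: 10:20–12:30, 13:00–14:30, 14:50–15:30.
Mina ∩ Lars: 09:30–10:10, 10:40–11:00, 13:40–14:00, 14:50–15:20.
Mina ∩ Lars ∩ Callum: 09:30–10:10, 10:40–11:00, 13:50–14:00.
Mina ∩ Lars ∩ Callum ∩ Oren: 10:40–11:00, 13:50–14:00.
Restricted to 10:40–16:20: 10:40–11:00, 13:50–14:00.
Common window lengths: 20, 10 min; longest is 20.

20 minutes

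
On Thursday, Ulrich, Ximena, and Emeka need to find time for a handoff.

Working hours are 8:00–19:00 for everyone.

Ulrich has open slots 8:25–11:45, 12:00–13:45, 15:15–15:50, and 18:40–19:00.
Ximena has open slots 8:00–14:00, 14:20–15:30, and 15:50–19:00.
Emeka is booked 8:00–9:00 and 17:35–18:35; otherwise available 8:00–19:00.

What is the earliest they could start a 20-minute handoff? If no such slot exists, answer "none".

09:00

Emeka free within 08:00–19:00: 09:00–17:35, 18:35–19:00.
Ulrich ∩ Ximena: 08:25–11:45, 12:00–13:45, 15:15–15:30, 18:40–19:00.
Ulrich ∩ Ximena ∩ Emeka: 09:00–11:45, 12:00–13:45, 15:15–15:30, 18:40–19:00.
Windows ≥ 20 min: 09:00–11:45, 12:00–13:45, 18:40–19:00.
Earliest such window starts at 09:00.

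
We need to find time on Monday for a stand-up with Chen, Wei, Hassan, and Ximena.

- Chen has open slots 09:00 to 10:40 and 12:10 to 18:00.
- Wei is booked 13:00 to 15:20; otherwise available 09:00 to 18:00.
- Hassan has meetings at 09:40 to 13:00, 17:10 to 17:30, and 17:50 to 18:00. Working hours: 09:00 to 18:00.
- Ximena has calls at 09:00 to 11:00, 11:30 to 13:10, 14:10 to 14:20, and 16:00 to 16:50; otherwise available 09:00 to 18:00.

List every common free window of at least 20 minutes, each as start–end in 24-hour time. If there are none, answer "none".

15:20–16:00, 16:50–17:10, 17:30–17:50

Wei free within 09:00–18:00: 09:00–13:00, 15:20–18:00.
Hassan free within 09:00–18:00: 09:00–09:40, 13:00–17:10, 17:30–17:50.
Ximena free within 09:00–18:00: 11:00–11:30, 13:10–14:10, 14:20–16:00, 16:50–18:00.
Chen ∩ Wei: 09:00–10:40, 12:10–13:00, 15:20–18:00.
Chen ∩ Wei ∩ Hassan: 09:00–09:40, 15:20–17:10, 17:30–17:50.
Chen ∩ Wei ∩ Hassan ∩ Ximena: 15:20–16:00, 16:50–17:10, 17:30–17:50.
Windows ≥ 20 min: 15:20–16:00, 16:50–17:10, 17:30–17:50.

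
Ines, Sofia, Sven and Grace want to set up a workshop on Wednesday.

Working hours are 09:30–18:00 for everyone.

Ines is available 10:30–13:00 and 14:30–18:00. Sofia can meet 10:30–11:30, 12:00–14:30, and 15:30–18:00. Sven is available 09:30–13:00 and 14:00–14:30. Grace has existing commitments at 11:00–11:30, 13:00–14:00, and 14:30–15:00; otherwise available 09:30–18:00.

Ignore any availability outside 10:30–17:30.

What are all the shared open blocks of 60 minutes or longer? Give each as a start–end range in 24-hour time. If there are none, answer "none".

Grace free within 09:30–18:00: 09:30–11:00, 11:30–13:00, 14:00–14:30, 15:00–18:00.
Ines ∩ Sofia: 10:30–11:30, 12:00–13:00, 15:30–18:00.
Ines ∩ Sofia ∩ Sven: 10:30–11:30, 12:00–13:00.
Ines ∩ Sofia ∩ Sven ∩ Grace: 10:30–11:00, 12:00–13:00.
Restricted to 10:30–17:30: 10:30–11:00, 12:00–13:00.
Windows ≥ 60 min: 12:00–13:00.

12:00–13:00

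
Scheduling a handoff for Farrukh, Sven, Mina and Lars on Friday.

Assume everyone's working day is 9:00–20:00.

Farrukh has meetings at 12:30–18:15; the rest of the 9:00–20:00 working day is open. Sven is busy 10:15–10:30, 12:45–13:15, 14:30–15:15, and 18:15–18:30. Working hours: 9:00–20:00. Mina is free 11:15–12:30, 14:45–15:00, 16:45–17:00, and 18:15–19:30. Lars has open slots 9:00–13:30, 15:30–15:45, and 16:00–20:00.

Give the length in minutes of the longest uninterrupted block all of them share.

75 minutes

Farrukh free within 09:00–20:00: 09:00–12:30, 18:15–20:00.
Sven free within 09:00–20:00: 09:00–10:15, 10:30–12:45, 13:15–14:30, 15:15–18:15, 18:30–20:00.
Farrukh ∩ Sven: 09:00–10:15, 10:30–12:30, 18:30–20:00.
Farrukh ∩ Sven ∩ Mina: 11:15–12:30, 18:30–19:30.
Farrukh ∩ Sven ∩ Mina ∩ Lars: 11:15–12:30, 18:30–19:30.
Common window lengths: 75, 60 min; longest is 75.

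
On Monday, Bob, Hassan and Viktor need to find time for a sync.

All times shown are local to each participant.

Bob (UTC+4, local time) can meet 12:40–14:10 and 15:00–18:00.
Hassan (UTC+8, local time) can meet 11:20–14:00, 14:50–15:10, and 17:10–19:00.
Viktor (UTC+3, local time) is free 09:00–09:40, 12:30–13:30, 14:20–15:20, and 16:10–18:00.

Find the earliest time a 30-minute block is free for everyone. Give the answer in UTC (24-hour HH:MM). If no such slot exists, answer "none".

Bob → UTC: 08:40–10:10, 11:00–14:00.
Hassan → UTC: 03:20–06:00, 06:50–07:10, 09:10–11:00.
Viktor → UTC: 06:00–06:40, 09:30–10:30, 11:20–12:20, 13:10–15:00.
Bob ∩ Hassan: 09:10–10:10.
Bob ∩ Hassan ∩ Viktor: 09:30–10:10.
Windows ≥ 30 min: 09:30–10:10.
Earliest such window starts at 09:30.

09:30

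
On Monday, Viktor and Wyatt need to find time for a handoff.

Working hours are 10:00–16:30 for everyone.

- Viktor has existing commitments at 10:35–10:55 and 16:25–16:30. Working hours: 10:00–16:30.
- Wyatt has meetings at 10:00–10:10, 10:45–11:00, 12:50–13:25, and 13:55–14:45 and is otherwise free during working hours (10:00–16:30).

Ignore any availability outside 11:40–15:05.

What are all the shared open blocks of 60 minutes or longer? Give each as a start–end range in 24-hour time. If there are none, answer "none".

Viktor free within 10:00–16:30: 10:00–10:35, 10:55–16:25.
Wyatt free within 10:00–16:30: 10:10–10:45, 11:00–12:50, 13:25–13:55, 14:45–16:30.
Viktor ∩ Wyatt: 10:10–10:35, 11:00–12:50, 13:25–13:55, 14:45–16:25.
Restricted to 11:40–15:05: 11:40–12:50, 13:25–13:55, 14:45–15:05.
Windows ≥ 60 min: 11:40–12:50.

11:40–12:50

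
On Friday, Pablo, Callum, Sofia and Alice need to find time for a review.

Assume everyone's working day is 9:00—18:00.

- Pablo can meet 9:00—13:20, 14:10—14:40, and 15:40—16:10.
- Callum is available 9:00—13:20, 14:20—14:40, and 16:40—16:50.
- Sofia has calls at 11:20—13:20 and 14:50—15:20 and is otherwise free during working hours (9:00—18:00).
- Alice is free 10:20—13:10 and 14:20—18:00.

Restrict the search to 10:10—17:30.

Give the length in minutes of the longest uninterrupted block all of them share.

Sofia free within 09:00–18:00: 09:00–11:20, 13:20–14:50, 15:20–18:00.
Pablo ∩ Callum: 09:00–13:20, 14:20–14:40.
Pablo ∩ Callum ∩ Sofia: 09:00–11:20, 14:20–14:40.
Pablo ∩ Callum ∩ Sofia ∩ Alice: 10:20–11:20, 14:20–14:40.
Restricted to 10:10–17:30: 10:20–11:20, 14:20–14:40.
Common window lengths: 60, 20 min; longest is 60.

60 minutes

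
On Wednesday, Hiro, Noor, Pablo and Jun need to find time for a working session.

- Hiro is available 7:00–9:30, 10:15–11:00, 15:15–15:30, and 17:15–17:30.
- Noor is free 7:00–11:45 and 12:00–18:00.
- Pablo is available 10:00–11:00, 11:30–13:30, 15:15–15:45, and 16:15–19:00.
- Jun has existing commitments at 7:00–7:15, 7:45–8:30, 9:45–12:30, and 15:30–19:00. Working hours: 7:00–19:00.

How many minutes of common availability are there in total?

Jun free within 07:00–19:00: 07:15–07:45, 08:30–09:45, 12:30–15:30.
Hiro ∩ Noor: 07:00–09:30, 10:15–11:00, 15:15–15:30, 17:15–17:30.
Hiro ∩ Noor ∩ Pablo: 10:15–11:00, 15:15–15:30, 17:15–17:30.
Hiro ∩ Noor ∩ Pablo ∩ Jun: 15:15–15:30.
Total common minutes: 15.

15 minutes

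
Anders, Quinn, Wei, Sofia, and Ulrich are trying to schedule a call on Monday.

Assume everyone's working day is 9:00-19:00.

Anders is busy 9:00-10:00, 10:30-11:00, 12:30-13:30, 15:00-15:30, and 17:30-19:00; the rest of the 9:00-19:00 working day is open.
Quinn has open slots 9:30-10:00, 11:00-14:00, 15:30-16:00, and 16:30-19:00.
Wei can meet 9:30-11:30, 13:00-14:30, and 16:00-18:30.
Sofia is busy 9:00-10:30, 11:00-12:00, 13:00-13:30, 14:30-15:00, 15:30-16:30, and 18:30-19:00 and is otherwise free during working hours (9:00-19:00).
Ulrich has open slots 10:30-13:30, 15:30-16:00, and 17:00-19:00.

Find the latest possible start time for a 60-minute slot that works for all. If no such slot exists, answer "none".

Anders free within 09:00–19:00: 10:00–10:30, 11:00–12:30, 13:30–15:00, 15:30–17:30.
Sofia free within 09:00–19:00: 10:30–11:00, 12:00–13:00, 13:30–14:30, 15:00–15:30, 16:30–18:30.
Anders ∩ Quinn: 11:00–12:30, 13:30–14:00, 15:30–16:00, 16:30–17:30.
Anders ∩ Quinn ∩ Wei: 11:00–11:30, 13:30–14:00, 16:30–17:30.
Anders ∩ Quinn ∩ Wei ∩ Sofia: 13:30–14:00, 16:30–17:30.
Anders ∩ Quinn ∩ Wei ∩ Sofia ∩ Ulrich: 17:00–17:30.
Windows ≥ 60 min: (none).

none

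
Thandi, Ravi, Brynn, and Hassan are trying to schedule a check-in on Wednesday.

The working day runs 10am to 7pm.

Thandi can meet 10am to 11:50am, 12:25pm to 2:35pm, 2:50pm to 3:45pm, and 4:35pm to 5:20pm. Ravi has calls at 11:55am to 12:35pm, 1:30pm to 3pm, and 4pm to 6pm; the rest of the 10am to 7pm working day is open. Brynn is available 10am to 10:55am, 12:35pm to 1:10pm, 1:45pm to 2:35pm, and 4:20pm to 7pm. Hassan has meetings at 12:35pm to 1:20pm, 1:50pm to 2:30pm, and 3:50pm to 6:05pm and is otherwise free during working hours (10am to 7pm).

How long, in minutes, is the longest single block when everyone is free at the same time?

Ravi free within 10:00–19:00: 10:00–11:55, 12:35–13:30, 15:00–16:00, 18:00–19:00.
Hassan free within 10:00–19:00: 10:00–12:35, 13:20–13:50, 14:30–15:50, 18:05–19:00.
Thandi ∩ Ravi: 10:00–11:50, 12:35–13:30, 15:00–15:45.
Thandi ∩ Ravi ∩ Brynn: 10:00–10:55, 12:35–13:10.
Thandi ∩ Ravi ∩ Brynn ∩ Hassan: 10:00–10:55.
Single common window of 55 minutes.

55 minutes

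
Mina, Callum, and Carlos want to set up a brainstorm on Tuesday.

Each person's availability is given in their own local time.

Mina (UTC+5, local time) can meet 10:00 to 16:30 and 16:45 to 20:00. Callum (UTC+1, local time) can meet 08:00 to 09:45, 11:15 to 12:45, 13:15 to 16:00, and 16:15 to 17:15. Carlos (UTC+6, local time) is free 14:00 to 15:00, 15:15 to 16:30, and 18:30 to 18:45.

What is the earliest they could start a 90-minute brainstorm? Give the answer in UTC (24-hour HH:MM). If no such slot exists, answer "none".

none

Mina → UTC: 05:00–11:30, 11:45–15:00.
Callum → UTC: 07:00–08:45, 10:15–11:45, 12:15–15:00, 15:15–16:15.
Carlos → UTC: 08:00–09:00, 09:15–10:30, 12:30–12:45.
Mina ∩ Callum: 07:00–08:45, 10:15–11:30, 12:15–15:00.
Mina ∩ Callum ∩ Carlos: 08:00–08:45, 10:15–10:30, 12:30–12:45.
Windows ≥ 90 min: (none).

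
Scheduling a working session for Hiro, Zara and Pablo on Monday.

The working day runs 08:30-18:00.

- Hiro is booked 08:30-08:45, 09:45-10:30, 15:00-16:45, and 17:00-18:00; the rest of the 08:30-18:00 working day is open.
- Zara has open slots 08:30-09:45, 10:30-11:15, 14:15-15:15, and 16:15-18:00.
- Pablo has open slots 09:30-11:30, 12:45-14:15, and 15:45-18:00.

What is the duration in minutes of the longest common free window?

45 minutes

Hiro free within 08:30–18:00: 08:45–09:45, 10:30–15:00, 16:45–17:00.
Hiro ∩ Zara: 08:45–09:45, 10:30–11:15, 14:15–15:00, 16:45–17:00.
Hiro ∩ Zara ∩ Pablo: 09:30–09:45, 10:30–11:15, 16:45–17:00.
Common window lengths: 15, 45, 15 min; longest is 45.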